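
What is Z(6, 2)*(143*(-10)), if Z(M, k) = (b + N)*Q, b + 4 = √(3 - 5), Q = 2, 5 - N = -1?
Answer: -5720 - 2860*I*√2 ≈ -5720.0 - 4044.7*I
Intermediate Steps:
N = 6 (N = 5 - 1*(-1) = 5 + 1 = 6)
b = -4 + I*√2 (b = -4 + √(3 - 5) = -4 + √(-2) = -4 + I*√2 ≈ -4.0 + 1.4142*I)
Z(M, k) = 4 + 2*I*√2 (Z(M, k) = ((-4 + I*√2) + 6)*2 = (2 + I*√2)*2 = 4 + 2*I*√2)
Z(6, 2)*(143*(-10)) = (4 + 2*I*√2)*(143*(-10)) = (4 + 2*I*√2)*(-1430) = -5720 - 2860*I*√2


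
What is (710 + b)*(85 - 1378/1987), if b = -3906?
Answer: -535384332/1987 ≈ -2.6944e+5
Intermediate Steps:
(710 + b)*(85 - 1378/1987) = (710 - 3906)*(85 - 1378/1987) = -3196*(85 - 1378*1/1987) = -3196*(85 - 1378/1987) = -3196*167517/1987 = -535384332/1987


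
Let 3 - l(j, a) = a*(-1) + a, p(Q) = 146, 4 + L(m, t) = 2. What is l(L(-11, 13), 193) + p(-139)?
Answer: 149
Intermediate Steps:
L(m, t) = -2 (L(m, t) = -4 + 2 = -2)
l(j, a) = 3 (l(j, a) = 3 - (a*(-1) + a) = 3 - (-a + a) = 3 - 1*0 = 3 + 0 = 3)
l(L(-11, 13), 193) + p(-139) = 3 + 146 = 149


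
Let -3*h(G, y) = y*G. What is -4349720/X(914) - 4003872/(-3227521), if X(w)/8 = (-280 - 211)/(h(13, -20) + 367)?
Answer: 2388358898784371/4754138433 ≈ 5.0237e+5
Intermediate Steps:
h(G, y) = -G*y/3 (h(G, y) = -y*G/3 = -G*y/3)
X(w) = -11784/1361 (X(w) = 8*((-280 - 211)/(-⅓*13*(-20) + 367)) = 8*(-491/(260/3 + 367)) = 8*(-491/1361/3) = 8*(-491*3/1361) = 8*(-1473/1361) = -11784/1361)
-4349720/X(914) - 4003872/(-3227521) = -4349720/(-11784/1361) - 4003872/(-3227521) = -4349720*(-1361/11784) - 4003872*(-1/3227521) = 739996115/1473 + 4003872/3227521 = 2388358898784371/4754138433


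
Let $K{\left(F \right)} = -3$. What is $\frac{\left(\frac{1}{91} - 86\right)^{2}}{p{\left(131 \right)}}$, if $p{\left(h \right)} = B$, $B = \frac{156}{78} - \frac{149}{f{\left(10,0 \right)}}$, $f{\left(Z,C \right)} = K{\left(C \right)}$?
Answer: $\frac{36738375}{256711} \approx 143.11$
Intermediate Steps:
$f{\left(Z,C \right)} = -3$
$B = \frac{155}{3}$ ($B = \frac{156}{78} - \frac{149}{-3} = 156 \cdot \frac{1}{78} - - \frac{149}{3} = 2 + \frac{149}{3} = \frac{155}{3} \approx 51.667$)
$p{\left(h \right)} = \frac{155}{3}$
$\frac{\left(\frac{1}{91} - 86\right)^{2}}{p{\left(131 \right)}} = \frac{\left(\frac{1}{91} - 86\right)^{2}}{\frac{155}{3}} = \left(\frac{1}{91} - 86\right)^{2} \cdot \frac{3}{155} = \left(- \frac{7825}{91}\right)^{2} \cdot \frac{3}{155} = \frac{61230625}{8281} \cdot \frac{3}{155} = \frac{36738375}{256711}$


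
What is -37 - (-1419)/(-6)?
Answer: -547/2 ≈ -273.50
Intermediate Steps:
-37 - (-1419)/(-6) = -37 - (-1419)*(-1)/6 = -37 - 43*11/2 = -37 - 473/2 = -547/2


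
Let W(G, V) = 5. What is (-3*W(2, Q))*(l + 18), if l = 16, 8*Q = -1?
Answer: -510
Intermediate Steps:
Q = -1/8 (Q = (1/8)*(-1) = -1/8 ≈ -0.12500)
(-3*W(2, Q))*(l + 18) = (-3*5)*(16 + 18) = -15*34 = -510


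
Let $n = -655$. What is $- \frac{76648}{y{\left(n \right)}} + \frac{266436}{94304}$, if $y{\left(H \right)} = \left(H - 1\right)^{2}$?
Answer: $\frac{419643709}{158525024} \approx 2.6472$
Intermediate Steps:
$y{\left(H \right)} = \left(-1 + H\right)^{2}$
$- \frac{76648}{y{\left(n \right)}} + \frac{266436}{94304} = - \frac{76648}{\left(-1 - 655\right)^{2}} + \frac{266436}{94304} = - \frac{76648}{\left(-656\right)^{2}} + 266436 \cdot \frac{1}{94304} = - \frac{76648}{430336} + \frac{66609}{23576} = \left(-76648\right) \frac{1}{430336} + \frac{66609}{23576} = - \frac{9581}{53792} + \frac{66609}{23576} = \frac{419643709}{158525024}$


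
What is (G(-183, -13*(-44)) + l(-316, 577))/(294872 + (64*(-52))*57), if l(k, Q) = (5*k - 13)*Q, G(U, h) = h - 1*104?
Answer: -918693/105176 ≈ -8.7348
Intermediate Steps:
G(U, h) = -104 + h (G(U, h) = h - 104 = -104 + h)
l(k, Q) = Q*(-13 + 5*k) (l(k, Q) = (-13 + 5*k)*Q = Q*(-13 + 5*k))
(G(-183, -13*(-44)) + l(-316, 577))/(294872 + (64*(-52))*57) = ((-104 - 13*(-44)) + 577*(-13 + 5*(-316)))/(294872 + (64*(-52))*57) = ((-104 + 572) + 577*(-13 - 1580))/(294872 - 3328*57) = (468 + 577*(-1593))/(294872 - 189696) = (468 - 919161)/105176 = -918693*1/105176 = -918693/105176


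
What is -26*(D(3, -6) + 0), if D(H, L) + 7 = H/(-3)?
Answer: 208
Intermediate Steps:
D(H, L) = -7 - H/3 (D(H, L) = -7 + H/(-3) = -7 + H*(-⅓) = -7 - H/3)
-26*(D(3, -6) + 0) = -26*((-7 - ⅓*3) + 0) = -26*((-7 - 1) + 0) = -26*(-8 + 0) = -26*(-8) = 208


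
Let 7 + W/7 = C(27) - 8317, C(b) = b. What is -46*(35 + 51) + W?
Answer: -62035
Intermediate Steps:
W = -58079 (W = -49 + 7*(27 - 8317) = -49 + 7*(-8290) = -49 - 58030 = -58079)
-46*(35 + 51) + W = -46*(35 + 51) - 58079 = -46*86 - 58079 = -3956 - 58079 = -62035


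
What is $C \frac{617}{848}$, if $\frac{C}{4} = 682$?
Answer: $\frac{210397}{106} \approx 1984.9$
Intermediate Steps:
$C = 2728$ ($C = 4 \cdot 682 = 2728$)
$C \frac{617}{848} = 2728 \cdot \frac{617}{848} = \frac{210397}{106}$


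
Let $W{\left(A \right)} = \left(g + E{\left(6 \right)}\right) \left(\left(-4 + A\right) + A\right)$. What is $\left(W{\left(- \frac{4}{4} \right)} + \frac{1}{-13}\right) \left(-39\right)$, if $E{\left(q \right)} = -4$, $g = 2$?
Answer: $-465$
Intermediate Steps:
$W{\left(A \right)} = 8 - 4 A$ ($W{\left(A \right)} = \left(2 - 4\right) \left(\left(-4 + A\right) + A\right) = - 2 \left(-4 + 2 A\right) = 8 - 4 A$)
$\left(W{\left(- \frac{4}{4} \right)} + \frac{1}{-13}\right) \left(-39\right) = \left(\left(8 - 4 \left(- \frac{4}{4}\right)\right) + \frac{1}{-13}\right) \left(-39\right) = \left(\left(8 - 4 \left(\left(-4\right) \frac{1}{4}\right)\right) - \frac{1}{13}\right) \left(-39\right) = \left(\left(8 - -4\right) - \frac{1}{13}\right) \left(-39\right) = \left(\left(8 + 4\right) - \frac{1}{13}\right) \left(-39\right) = \left(12 - \frac{1}{13}\right) \left(-39\right) = \frac{155}{13} \left(-39\right) = -465$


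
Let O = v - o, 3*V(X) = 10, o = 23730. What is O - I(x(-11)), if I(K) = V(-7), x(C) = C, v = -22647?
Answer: -139141/3 ≈ -46380.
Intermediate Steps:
V(X) = 10/3 (V(X) = (1/3)*10 = 10/3)
I(K) = 10/3
O = -46377 (O = -22647 - 1*23730 = -22647 - 23730 = -46377)
O - I(x(-11)) = -46377 - 1*10/3 = -46377 - 10/3 = -139141/3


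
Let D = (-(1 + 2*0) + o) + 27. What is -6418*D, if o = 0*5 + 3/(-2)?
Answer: -157241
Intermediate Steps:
o = -3/2 (o = 0 + 3*(-½) = 0 - 3/2 = -3/2 ≈ -1.5000)
D = 49/2 (D = (-(1 + 2*0) - 3/2) + 27 = (-(1 + 0) - 3/2) + 27 = (-1*1 - 3/2) + 27 = (-1 - 3/2) + 27 = -5/2 + 27 = 49/2 ≈ 24.500)
-6418*D = -6418*49/2 = -157241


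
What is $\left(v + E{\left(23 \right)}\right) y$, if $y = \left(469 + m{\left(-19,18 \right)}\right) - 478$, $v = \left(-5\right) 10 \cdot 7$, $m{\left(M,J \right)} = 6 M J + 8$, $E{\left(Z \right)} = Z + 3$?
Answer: $665172$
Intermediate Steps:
$E{\left(Z \right)} = 3 + Z$
$m{\left(M,J \right)} = 8 + 6 J M$ ($m{\left(M,J \right)} = 6 J M + 8 = 8 + 6 J M$)
$v = -350$ ($v = \left(-50\right) 7 = -350$)
$y = -2053$ ($y = \left(469 + \left(8 + 6 \cdot 18 \left(-19\right)\right)\right) - 478 = \left(469 + \left(8 - 2052\right)\right) - 478 = \left(469 - 2044\right) - 478 = -1575 - 478 = -2053$)
$\left(v + E{\left(23 \right)}\right) y = \left(-350 + \left(3 + 23\right)\right) \left(-2053\right) = \left(-350 + 26\right) \left(-2053\right) = \left(-324\right) \left(-2053\right) = 665172$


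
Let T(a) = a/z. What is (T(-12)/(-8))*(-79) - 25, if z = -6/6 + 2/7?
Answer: 1409/10 ≈ 140.90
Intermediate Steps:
z = -5/7 (z = -6*1/6 + 2*(1/7) = -1 + 2/7 = -5/7 ≈ -0.71429)
T(a) = -7*a/5 (T(a) = a/(-5/7) = a*(-7/5) = -7*a/5)
(T(-12)/(-8))*(-79) - 25 = (-7/5*(-12)/(-8))*(-79) - 25 = ((84/5)*(-1/8))*(-79) - 25 = -21/10*(-79) - 25 = 1659/10 - 25 = 1409/10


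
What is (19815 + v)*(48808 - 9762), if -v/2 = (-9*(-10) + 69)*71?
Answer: -107884098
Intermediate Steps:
v = -22578 (v = -2*(-9*(-10) + 69)*71 = -2*(90 + 69)*71 = -318*71 = -2*11289 = -22578)
(19815 + v)*(48808 - 9762) = (19815 - 22578)*(48808 - 9762) = -2763*39046 = -107884098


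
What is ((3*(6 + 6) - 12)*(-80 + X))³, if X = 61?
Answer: -94818816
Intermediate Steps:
((3*(6 + 6) - 12)*(-80 + X))³ = ((3*(6 + 6) - 12)*(-80 + 61))³ = ((3*12 - 12)*(-19))³ = ((36 - 12)*(-19))³ = (24*(-19))³ = (-456)³ = -94818816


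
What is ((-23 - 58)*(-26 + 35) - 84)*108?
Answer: -87804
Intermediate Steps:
((-23 - 58)*(-26 + 35) - 84)*108 = (-81*9 - 84)*108 = (-729 - 84)*108 = -813*108 = -87804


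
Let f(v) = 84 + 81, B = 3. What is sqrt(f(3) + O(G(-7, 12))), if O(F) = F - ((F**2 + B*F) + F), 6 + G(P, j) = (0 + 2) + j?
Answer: sqrt(77) ≈ 8.7750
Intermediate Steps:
G(P, j) = -4 + j (G(P, j) = -6 + ((0 + 2) + j) = -6 + (2 + j) = -4 + j)
f(v) = 165
O(F) = -F**2 - 3*F (O(F) = F - ((F**2 + 3*F) + F) = F - (F**2 + 4*F) = F + (-F**2 - 4*F) = -F**2 - 3*F)
sqrt(f(3) + O(G(-7, 12))) = sqrt(165 - (-4 + 12)*(3 + (-4 + 12))) = sqrt(165 - 1*8*(3 + 8)) = sqrt(165 - 1*8*11) = sqrt(165 - 88) = sqrt(77)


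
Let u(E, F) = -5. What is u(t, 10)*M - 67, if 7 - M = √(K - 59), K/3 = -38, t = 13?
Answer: -102 + 5*I*√173 ≈ -102.0 + 65.765*I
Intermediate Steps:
K = -114 (K = 3*(-38) = -114)
M = 7 - I*√173 (M = 7 - √(-114 - 59) = 7 - √(-173) = 7 - I*√173 ≈ 7.0 - 13.153*I)
u(t, 10)*M - 67 = -5*(7 - I*√173) - 67 = (-35 + 5*I*√173) - 67 = -102 + 5*I*√173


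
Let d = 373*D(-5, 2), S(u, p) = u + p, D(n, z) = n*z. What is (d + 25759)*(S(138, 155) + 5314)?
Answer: 123516603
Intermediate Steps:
S(u, p) = p + u
d = -3730 (d = 373*(-5*2) = 373*(-10) = -3730)
(d + 25759)*(S(138, 155) + 5314) = (-3730 + 25759)*((155 + 138) + 5314) = 22029*(293 + 5314) = 22029*5607 = 123516603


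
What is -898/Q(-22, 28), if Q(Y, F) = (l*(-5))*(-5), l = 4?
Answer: -449/50 ≈ -8.9800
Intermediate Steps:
Q(Y, F) = 100 (Q(Y, F) = (4*(-5))*(-5) = -20*(-5) = 100)
-898/Q(-22, 28) = -898/100 = -898*1/100 = -449/50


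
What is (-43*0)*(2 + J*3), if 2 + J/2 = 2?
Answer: 0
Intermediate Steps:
J = 0 (J = -4 + 2*2 = -4 + 4 = 0)
(-43*0)*(2 + J*3) = (-43*0)*(2 + 0*3) = 0*(2 + 0) = 0*2 = 0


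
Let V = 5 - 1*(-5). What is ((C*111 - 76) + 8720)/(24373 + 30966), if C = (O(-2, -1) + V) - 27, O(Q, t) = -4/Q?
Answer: 6979/55339 ≈ 0.12611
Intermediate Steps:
V = 10 (V = 5 + 5 = 10)
C = -15 (C = (-4/(-2) + 10) - 27 = (-4*(-1/2) + 10) - 27 = (2 + 10) - 27 = 12 - 27 = -15)
((C*111 - 76) + 8720)/(24373 + 30966) = ((-15*111 - 76) + 8720)/(24373 + 30966) = ((-1665 - 76) + 8720)/55339 = (-1741 + 8720)*(1/55339) = 6979*(1/55339) = 6979/55339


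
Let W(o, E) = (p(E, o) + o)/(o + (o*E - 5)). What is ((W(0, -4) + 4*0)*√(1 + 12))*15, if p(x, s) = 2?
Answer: -6*√13 ≈ -21.633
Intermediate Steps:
W(o, E) = (2 + o)/(-5 + o + E*o) (W(o, E) = (2 + o)/(o + (o*E - 5)) = (2 + o)/(o + (E*o - 5)) = (2 + o)/(o + (-5 + E*o)) = (2 + o)/(-5 + o + E*o))
((W(0, -4) + 4*0)*√(1 + 12))*15 = (((2 + 0)/(-5 + 0 - 4*0) + 4*0)*√(1 + 12))*15 = ((2/(-5 + 0 + 0) + 0)*√13)*15 = ((2/(-5) + 0)*√13)*15 = ((-⅕*2 + 0)*√13)*15 = ((-⅖ + 0)*√13)*15 = -2*√13/5*15 = -6*√13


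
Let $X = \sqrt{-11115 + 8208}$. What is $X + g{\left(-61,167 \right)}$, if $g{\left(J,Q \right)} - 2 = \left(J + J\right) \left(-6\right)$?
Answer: $734 + 3 i \sqrt{323} \approx 734.0 + 53.917 i$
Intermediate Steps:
$g{\left(J,Q \right)} = 2 - 12 J$ ($g{\left(J,Q \right)} = 2 + \left(J + J\right) \left(-6\right) = 2 + 2 J \left(-6\right) = 2 - 12 J$)
$X = 3 i \sqrt{323}$ ($X = \sqrt{-2907} = 3 i \sqrt{323} \approx 53.917 i$)
$X + g{\left(-61,167 \right)} = 3 i \sqrt{323} + \left(2 - -732\right) = 3 i \sqrt{323} + \left(2 + 732\right) = 3 i \sqrt{323} + 734 = 734 + 3 i \sqrt{323}$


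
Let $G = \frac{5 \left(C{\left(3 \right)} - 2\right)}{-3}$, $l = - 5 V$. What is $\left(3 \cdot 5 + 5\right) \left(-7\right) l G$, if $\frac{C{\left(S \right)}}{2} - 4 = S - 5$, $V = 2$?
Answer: $- \frac{14000}{3} \approx -4666.7$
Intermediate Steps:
$C{\left(S \right)} = -2 + 2 S$ ($C{\left(S \right)} = 8 + 2 \left(S - 5\right) = 8 + 2 \left(-5 + S\right) = 8 + \left(-10 + 2 S\right) = -2 + 2 S$)
$l = -10$ ($l = \left(-5\right) 2 = -10$)
$G = - \frac{10}{3}$ ($G = \frac{5 \left(\left(-2 + 2 \cdot 3\right) - 2\right)}{-3} = 5 \left(\left(-2 + 6\right) - 2\right) \left(- \frac{1}{3}\right) = 5 \left(4 - 2\right) \left(- \frac{1}{3}\right) = 5 \cdot 2 \left(- \frac{1}{3}\right) = 10 \left(- \frac{1}{3}\right) = - \frac{10}{3} \approx -3.3333$)
$\left(3 \cdot 5 + 5\right) \left(-7\right) l G = \left(3 \cdot 5 + 5\right) \left(-7\right) \left(\left(-10\right) \left(- \frac{10}{3}\right)\right) = \left(15 + 5\right) \left(-7\right) \frac{100}{3} = 20 \left(-7\right) \frac{100}{3} = \left(-140\right) \frac{100}{3} = - \frac{14000}{3}$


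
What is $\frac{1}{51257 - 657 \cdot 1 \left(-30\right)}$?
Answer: $\frac{1}{70967} \approx 1.4091 \cdot 10^{-5}$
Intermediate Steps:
$\frac{1}{51257 - 657 \cdot 1 \left(-30\right)} = \frac{1}{51257 - -19710} = \frac{1}{51257 + 19710} = \frac{1}{70967}$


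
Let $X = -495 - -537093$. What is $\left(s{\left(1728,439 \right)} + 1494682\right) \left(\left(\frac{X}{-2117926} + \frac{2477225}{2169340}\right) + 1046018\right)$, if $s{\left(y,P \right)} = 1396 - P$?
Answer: $\frac{718794448372875482853685}{459450158884} \approx 1.5645 \cdot 10^{12}$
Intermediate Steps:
$X = 536598$ ($X = -495 + 537093 = 536598$)
$\left(s{\left(1728,439 \right)} + 1494682\right) \left(\left(\frac{X}{-2117926} + \frac{2477225}{2169340}\right) + 1046018\right) = \left(\left(1396 - 439\right) + 1494682\right) \left(\left(\frac{536598}{-2117926} + \frac{2477225}{2169340}\right) + 1046018\right) = \left(\left(1396 - 439\right) + 1494682\right) \left(\left(536598 \left(- \frac{1}{2117926}\right) + 2477225 \cdot \frac{1}{2169340}\right) + 1046018\right) = \left(957 + 1494682\right) \left(\left(- \frac{268299}{1058963} + \frac{495445}{433868}\right) + 1046018\right) = 1495639 \left(\frac{408251573003}{459450158884} + 1046018\right) = 1495639 \cdot \frac{480593544547096915}{459450158884} = \frac{718794448372875482853685}{459450158884}$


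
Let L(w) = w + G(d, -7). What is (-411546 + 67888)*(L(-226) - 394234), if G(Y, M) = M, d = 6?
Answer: 135561740286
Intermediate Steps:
L(w) = -7 + w (L(w) = w - 7 = -7 + w)
(-411546 + 67888)*(L(-226) - 394234) = (-411546 + 67888)*((-7 - 226) - 394234) = -343658*(-233 - 394234) = -343658*(-394467) = 135561740286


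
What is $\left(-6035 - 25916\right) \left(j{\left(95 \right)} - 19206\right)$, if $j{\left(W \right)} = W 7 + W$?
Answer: $589368146$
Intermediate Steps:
$j{\left(W \right)} = 8 W$ ($j{\left(W \right)} = 7 W + W = 8 W$)
$\left(-6035 - 25916\right) \left(j{\left(95 \right)} - 19206\right) = \left(-6035 - 25916\right) \left(8 \cdot 95 - 19206\right) = - 31951 \left(760 - 19206\right) = \left(-31951\right) \left(-18446\right) = 589368146$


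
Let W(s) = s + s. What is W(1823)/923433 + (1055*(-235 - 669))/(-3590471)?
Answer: 893787378026/3315559406943 ≈ 0.26957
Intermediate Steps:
W(s) = 2*s
W(1823)/923433 + (1055*(-235 - 669))/(-3590471) = (2*1823)/923433 + (1055*(-235 - 669))/(-3590471) = 3646*(1/923433) + (1055*(-904))*(-1/3590471) = 3646/923433 - 953720*(-1/3590471) = 3646/923433 + 953720/3590471 = 893787378026/3315559406943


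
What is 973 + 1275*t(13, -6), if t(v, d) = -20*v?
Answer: -330527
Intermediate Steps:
973 + 1275*t(13, -6) = 973 + 1275*(-20*13) = 973 + 1275*(-260) = 973 - 331500 = -330527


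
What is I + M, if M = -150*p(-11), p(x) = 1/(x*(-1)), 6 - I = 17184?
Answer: -189108/11 ≈ -17192.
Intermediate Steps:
I = -17178 (I = 6 - 1*17184 = 6 - 17184 = -17178)
p(x) = -1/x
M = -150/11 (M = -(-150)/(-11) = -(-150)*(-1)/11 = -150*1/11 = -150/11 ≈ -13.636)
I + M = -17178 - 150/11 = -189108/11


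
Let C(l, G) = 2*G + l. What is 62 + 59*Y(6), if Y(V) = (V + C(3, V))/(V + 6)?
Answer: 661/4 ≈ 165.25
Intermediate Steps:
C(l, G) = l + 2*G
Y(V) = (3 + 3*V)/(6 + V) (Y(V) = (V + (3 + 2*V))/(V + 6) = (3 + 3*V)/(6 + V))
62 + 59*Y(6) = 62 + 59*(3*(1 + 6)/(6 + 6)) = 62 + 59*(3*7/12) = 62 + 59*(3*(1/12)*7) = 62 + 59*(7/4) = 62 + 413/4 = 661/4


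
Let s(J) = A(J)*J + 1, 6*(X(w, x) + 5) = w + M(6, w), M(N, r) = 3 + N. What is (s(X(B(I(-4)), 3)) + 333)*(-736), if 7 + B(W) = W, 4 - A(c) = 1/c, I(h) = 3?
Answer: -698464/3 ≈ -2.3282e+5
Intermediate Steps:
A(c) = 4 - 1/c
B(W) = -7 + W
X(w, x) = -7/2 + w/6 (X(w, x) = -5 + (w + (3 + 6))/6 = -5 + (w + 9)/6 = -5 + (9 + w)/6 = -5 + (3/2 + w/6) = -7/2 + w/6)
s(J) = 1 + J*(4 - 1/J) (s(J) = (4 - 1/J)*J + 1 = J*(4 - 1/J) + 1 = 1 + J*(4 - 1/J))
(s(X(B(I(-4)), 3)) + 333)*(-736) = (4*(-7/2 + (-7 + 3)/6) + 333)*(-736) = (4*(-7/2 + (1/6)*(-4)) + 333)*(-736) = (4*(-7/2 - 2/3) + 333)*(-736) = (4*(-25/6) + 333)*(-736) = (-50/3 + 333)*(-736) = (949/3)*(-736) = -698464/3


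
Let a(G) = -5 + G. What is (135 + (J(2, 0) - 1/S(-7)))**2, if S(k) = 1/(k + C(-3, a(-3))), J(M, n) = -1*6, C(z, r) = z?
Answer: 19321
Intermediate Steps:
J(M, n) = -6
S(k) = 1/(-3 + k) (S(k) = 1/(k - 3) = 1/(-3 + k))
(135 + (J(2, 0) - 1/S(-7)))**2 = (135 + (-6 - 1/(1/(-3 - 7))))**2 = (135 + (-6 - 1/(1/(-10))))**2 = (135 + (-6 - 1/(-1/10)))**2 = (135 + (-6 - 1*(-10)))**2 = (135 + (-6 + 10))**2 = (135 + 4)**2 = 139**2 = 19321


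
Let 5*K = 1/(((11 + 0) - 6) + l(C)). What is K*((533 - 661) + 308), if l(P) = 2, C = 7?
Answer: 36/7 ≈ 5.1429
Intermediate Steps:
K = 1/35 (K = 1/(5*(((11 + 0) - 6) + 2)) = 1/(5*((11 - 6) + 2)) = 1/(5*(5 + 2)) = (1/5)/7 = (1/5)*(1/7) = 1/35 ≈ 0.028571)
K*((533 - 661) + 308) = ((533 - 661) + 308)/35 = (-128 + 308)/35 = (1/35)*180 = 36/7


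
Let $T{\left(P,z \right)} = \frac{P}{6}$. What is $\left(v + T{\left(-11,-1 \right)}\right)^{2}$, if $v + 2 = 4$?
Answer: $\frac{1}{36} \approx 0.027778$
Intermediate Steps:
$v = 2$ ($v = -2 + 4 = 2$)
$T{\left(P,z \right)} = \frac{P}{6}$ ($T{\left(P,z \right)} = P \frac{1}{6} = \frac{P}{6}$)
$\left(v + T{\left(-11,-1 \right)}\right)^{2} = \left(2 + \frac{1}{6} \left(-11\right)\right)^{2} = \left(2 - \frac{11}{6}\right)^{2} = \left(\frac{1}{6}\right)^{2} = \frac{1}{36}$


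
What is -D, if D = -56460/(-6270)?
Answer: -1882/209 ≈ -9.0048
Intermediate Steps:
D = 1882/209 (D = -56460*(-1/6270) = 1882/209 ≈ 9.0048)
-D = -1*1882/209 = -1882/209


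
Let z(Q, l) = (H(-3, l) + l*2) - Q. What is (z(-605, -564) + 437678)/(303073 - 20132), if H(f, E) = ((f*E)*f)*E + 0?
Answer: 3300019/282941 ≈ 11.663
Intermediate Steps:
H(f, E) = E**2*f**2 (H(f, E) = ((E*f)*f)*E + 0 = (E*f**2)*E + 0 = E**2*f**2 + 0 = E**2*f**2)
z(Q, l) = -Q + 2*l + 9*l**2 (z(Q, l) = (l**2*(-3)**2 + l*2) - Q = (l**2*9 + 2*l) - Q = (9*l**2 + 2*l) - Q = (2*l + 9*l**2) - Q = -Q + 2*l + 9*l**2)
(z(-605, -564) + 437678)/(303073 - 20132) = ((-1*(-605) + 2*(-564) + 9*(-564)**2) + 437678)/(303073 - 20132) = ((605 - 1128 + 9*318096) + 437678)/282941 = ((605 - 1128 + 2862864) + 437678)*(1/282941) = (2862341 + 437678)*(1/282941) = 3300019*(1/282941) = 3300019/282941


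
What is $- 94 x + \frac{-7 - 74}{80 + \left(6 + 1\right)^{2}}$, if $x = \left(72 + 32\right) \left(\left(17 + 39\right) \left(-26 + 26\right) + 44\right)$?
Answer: $- \frac{18496219}{43} \approx -4.3014 \cdot 10^{5}$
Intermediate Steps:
$x = 4576$ ($x = 104 \left(56 \cdot 0 + 44\right) = 104 \left(0 + 44\right) = 104 \cdot 44 = 4576$)
$- 94 x + \frac{-7 - 74}{80 + \left(6 + 1\right)^{2}} = \left(-94\right) 4576 + \frac{-7 - 74}{80 + \left(6 + 1\right)^{2}} = -430144 - \frac{81}{80 + 7^{2}} = -430144 - \frac{81}{80 + 49} = -430144 - \frac{81}{129} = -430144 - \frac{27}{43} = - \frac{18496219}{43}$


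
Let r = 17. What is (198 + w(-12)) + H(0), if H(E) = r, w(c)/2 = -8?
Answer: 199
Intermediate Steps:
w(c) = -16 (w(c) = 2*(-8) = -16)
H(E) = 17
(198 + w(-12)) + H(0) = (198 - 16) + 17 = 182 + 17 = 199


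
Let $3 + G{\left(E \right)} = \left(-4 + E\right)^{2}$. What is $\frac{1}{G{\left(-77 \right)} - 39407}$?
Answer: $- \frac{1}{32849} \approx -3.0442 \cdot 10^{-5}$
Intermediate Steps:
$G{\left(E \right)} = -3 + \left(-4 + E\right)^{2}$
$\frac{1}{G{\left(-77 \right)} - 39407} = \frac{1}{\left(-3 + \left(-4 - 77\right)^{2}\right) - 39407} = \frac{1}{\left(-3 + \left(-81\right)^{2}\right) - 39407} = \frac{1}{\left(-3 + 6561\right) - 39407} = \frac{1}{6558 - 39407} = \frac{1}{-32849} = - \frac{1}{32849}$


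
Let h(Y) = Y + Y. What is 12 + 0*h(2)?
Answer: 12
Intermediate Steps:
h(Y) = 2*Y
12 + 0*h(2) = 12 + 0*(2*2) = 12 + 0*4 = 12 + 0 = 12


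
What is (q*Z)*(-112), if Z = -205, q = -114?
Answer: -2617440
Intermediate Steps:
(q*Z)*(-112) = -114*(-205)*(-112) = 23370*(-112) = -2617440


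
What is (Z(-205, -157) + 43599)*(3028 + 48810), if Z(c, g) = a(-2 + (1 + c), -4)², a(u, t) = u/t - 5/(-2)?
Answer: 2411244570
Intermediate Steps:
a(u, t) = 5/2 + u/t (a(u, t) = u/t - 5*(-½) = u/t + 5/2 = 5/2 + u/t)
Z(c, g) = (11/4 - c/4)² (Z(c, g) = (5/2 + (-2 + (1 + c))/(-4))² = (5/2 + (-1 + c)*(-¼))² = (5/2 + (¼ - c/4))² = (11/4 - c/4)²)
(Z(-205, -157) + 43599)*(3028 + 48810) = ((11 - 1*(-205))²/16 + 43599)*(3028 + 48810) = ((11 + 205)²/16 + 43599)*51838 = ((1/16)*216² + 43599)*51838 = ((1/16)*46656 + 43599)*51838 = (2916 + 43599)*51838 = 46515*51838 = 2411244570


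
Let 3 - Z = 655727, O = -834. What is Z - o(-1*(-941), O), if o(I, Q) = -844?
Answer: -654880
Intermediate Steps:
Z = -655724 (Z = 3 - 1*655727 = 3 - 655727 = -655724)
Z - o(-1*(-941), O) = -655724 - 1*(-844) = -655724 + 844 = -654880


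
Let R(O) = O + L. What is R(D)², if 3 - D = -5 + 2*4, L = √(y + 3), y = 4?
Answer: 7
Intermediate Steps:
L = √7 (L = √(4 + 3) = √7 ≈ 2.6458)
D = 0 (D = 3 - (-5 + 2*4) = 3 - (-5 + 8) = 3 - 1*3 = 3 - 3 = 0)
R(O) = O + √7
R(D)² = (0 + √7)² = (√7)² = 7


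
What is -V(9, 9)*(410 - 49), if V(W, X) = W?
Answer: -3249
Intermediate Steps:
-V(9, 9)*(410 - 49) = -9*(410 - 49) = -9*361 = -1*3249 = -3249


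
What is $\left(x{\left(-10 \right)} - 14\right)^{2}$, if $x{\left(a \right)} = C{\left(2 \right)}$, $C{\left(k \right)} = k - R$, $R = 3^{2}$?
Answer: $441$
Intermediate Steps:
$R = 9$
$C{\left(k \right)} = -9 + k$ ($C{\left(k \right)} = k - 9 = -9 + k$)
$x{\left(a \right)} = -7$ ($x{\left(a \right)} = -9 + 2 = -7$)
$\left(x{\left(-10 \right)} - 14\right)^{2} = \left(-7 - 14\right)^{2} = \left(-21\right)^{2} = 441$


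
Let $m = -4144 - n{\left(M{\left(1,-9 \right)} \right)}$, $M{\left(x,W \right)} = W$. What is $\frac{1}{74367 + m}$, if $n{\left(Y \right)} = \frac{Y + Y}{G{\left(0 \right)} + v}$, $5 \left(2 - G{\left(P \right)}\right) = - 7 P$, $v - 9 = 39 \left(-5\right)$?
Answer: $\frac{92}{6460507} \approx 1.424 \cdot 10^{-5}$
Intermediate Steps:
$v = -186$ ($v = 9 + 39 \left(-5\right) = 9 - 195 = -186$)
$G{\left(P \right)} = 2 + \frac{7 P}{5}$ ($G{\left(P \right)} = 2 - \frac{\left(-7\right) P}{5} = 2 + \frac{7 P}{5}$)
$n{\left(Y \right)} = - \frac{Y}{92}$ ($n{\left(Y \right)} = \frac{Y + Y}{\left(2 + \frac{7}{5} \cdot 0\right) - 186} = \frac{2 Y}{\left(2 + 0\right) - 186} = \frac{2 Y}{2 - 186} = \frac{2 Y}{-184} = 2 Y \left(- \frac{1}{184}\right) = - \frac{Y}{92}$)
$m = - \frac{381257}{92}$ ($m = -4144 - \left(- \frac{1}{92}\right) \left(-9\right) = -4144 - \frac{9}{92} = - \frac{381257}{92} \approx -4144.1$)
$\frac{1}{74367 + m} = \frac{1}{74367 - \frac{381257}{92}} = \frac{1}{\frac{6460507}{92}} = \frac{92}{6460507}$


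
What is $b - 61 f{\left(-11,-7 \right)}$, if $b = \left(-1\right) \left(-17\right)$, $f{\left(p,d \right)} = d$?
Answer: $444$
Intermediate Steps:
$b = 17$
$b - 61 f{\left(-11,-7 \right)} = 17 - -427 = 17 + 427 = 444$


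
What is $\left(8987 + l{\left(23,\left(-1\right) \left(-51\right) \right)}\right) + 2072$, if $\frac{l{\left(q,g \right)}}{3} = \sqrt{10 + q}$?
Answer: $11059 + 3 \sqrt{33} \approx 11076.0$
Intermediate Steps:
$l{\left(q,g \right)} = 3 \sqrt{10 + q}$
$\left(8987 + l{\left(23,\left(-1\right) \left(-51\right) \right)}\right) + 2072 = \left(8987 + 3 \sqrt{10 + 23}\right) + 2072 = \left(8987 + 3 \sqrt{33}\right) + 2072 = 11059 + 3 \sqrt{33}$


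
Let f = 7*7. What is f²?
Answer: 2401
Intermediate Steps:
f = 49
f² = 49² = 2401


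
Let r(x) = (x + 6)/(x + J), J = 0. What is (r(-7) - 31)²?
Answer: 46656/49 ≈ 952.16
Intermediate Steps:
r(x) = (6 + x)/x (r(x) = (x + 6)/(x + 0) = (6 + x)/x)
(r(-7) - 31)² = ((6 - 7)/(-7) - 31)² = (-⅐*(-1) - 31)² = (⅐ - 31)² = (-216/7)² = 46656/49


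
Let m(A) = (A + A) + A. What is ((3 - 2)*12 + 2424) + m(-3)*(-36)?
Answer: 2760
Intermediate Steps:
m(A) = 3*A (m(A) = 2*A + A = 3*A)
((3 - 2)*12 + 2424) + m(-3)*(-36) = ((3 - 2)*12 + 2424) + (3*(-3))*(-36) = (1*12 + 2424) - 9*(-36) = (12 + 2424) + 324 = 2436 + 324 = 2760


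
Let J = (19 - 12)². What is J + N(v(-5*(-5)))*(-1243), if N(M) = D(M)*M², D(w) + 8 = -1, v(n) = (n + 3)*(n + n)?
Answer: 21926520049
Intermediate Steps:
v(n) = 2*n*(3 + n) (v(n) = (3 + n)*(2*n) = 2*n*(3 + n))
D(w) = -9 (D(w) = -8 - 1 = -9)
N(M) = -9*M²
J = 49 (J = 7² = 49)
J + N(v(-5*(-5)))*(-1243) = 49 - 9*2500*(3 - 5*(-5))²*(-1243) = 49 - 9*2500*(3 + 25)²*(-1243) = 49 - 9*(2*25*28)²*(-1243) = 49 - 9*1400²*(-1243) = 49 - 9*1960000*(-1243) = 49 - 17640000*(-1243) = 49 + 21926520000 = 21926520049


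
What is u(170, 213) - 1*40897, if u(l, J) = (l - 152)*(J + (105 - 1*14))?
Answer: -35425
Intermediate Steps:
u(l, J) = (-152 + l)*(91 + J) (u(l, J) = (-152 + l)*(J + (105 - 14)) = (-152 + l)*(J + 91) = (-152 + l)*(91 + J))
u(170, 213) - 1*40897 = (-13832 - 152*213 + 91*170 + 213*170) - 1*40897 = (-13832 - 32376 + 15470 + 36210) - 40897 = 5472 - 40897 = -35425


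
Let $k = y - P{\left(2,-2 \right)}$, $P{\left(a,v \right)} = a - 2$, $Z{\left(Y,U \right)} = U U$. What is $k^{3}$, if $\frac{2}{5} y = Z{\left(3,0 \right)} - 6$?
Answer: $-3375$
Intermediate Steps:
$Z{\left(Y,U \right)} = U^{2}$
$P{\left(a,v \right)} = -2 + a$
$y = -15$ ($y = \frac{5 \left(0^{2} - 6\right)}{2} = \frac{5 \left(0 - 6\right)}{2} = \frac{5}{2} \left(-6\right) = -15$)
$k = -15$ ($k = -15 - \left(-2 + 2\right) = -15 - 0 = -15 + 0 = -15$)
$k^{3} = \left(-15\right)^{3} = -3375$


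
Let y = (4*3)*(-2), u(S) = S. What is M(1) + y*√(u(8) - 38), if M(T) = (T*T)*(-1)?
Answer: -1 - 24*I*√30 ≈ -1.0 - 131.45*I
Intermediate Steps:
M(T) = -T² (M(T) = T²*(-1) = -T²)
y = -24 (y = 12*(-2) = -24)
M(1) + y*√(u(8) - 38) = -1*1² - 24*√(8 - 38) = -1*1 - 24*I*√30 = -1 - 24*I*√30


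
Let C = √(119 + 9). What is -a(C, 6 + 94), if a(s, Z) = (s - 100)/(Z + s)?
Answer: 633/617 - 100*√2/617 ≈ 0.79672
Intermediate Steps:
C = 8*√2 (C = √128 = 8*√2 ≈ 11.314)
a(s, Z) = (-100 + s)/(Z + s)
-a(C, 6 + 94) = -(-100 + 8*√2)/((6 + 94) + 8*√2) = -(-100 + 8*√2)/(100 + 8*√2)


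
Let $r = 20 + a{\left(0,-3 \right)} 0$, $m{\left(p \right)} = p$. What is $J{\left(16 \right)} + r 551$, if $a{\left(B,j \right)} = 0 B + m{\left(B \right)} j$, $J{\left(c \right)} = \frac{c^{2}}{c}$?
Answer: $11036$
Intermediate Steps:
$J{\left(c \right)} = c$
$a{\left(B,j \right)} = B j$ ($a{\left(B,j \right)} = 0 B + B j = 0 + B j = B j$)
$r = 20$ ($r = 20 + 0 \left(-3\right) 0 = 20 + 0 \cdot 0 = 20 + 0 = 20$)
$J{\left(16 \right)} + r 551 = 16 + 20 \cdot 551 = 16 + 11020 = 11036$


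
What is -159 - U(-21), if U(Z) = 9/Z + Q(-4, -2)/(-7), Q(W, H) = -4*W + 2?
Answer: -156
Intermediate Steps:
Q(W, H) = 2 - 4*W
U(Z) = -18/7 + 9/Z (U(Z) = 9/Z + (2 - 4*(-4))/(-7) = 9/Z + (2 + 16)*(-⅐) = 9/Z + 18*(-⅐) = 9/Z - 18/7 = -18/7 + 9/Z)
-159 - U(-21) = -159 - (-18/7 + 9/(-21)) = -159 - (-18/7 + 9*(-1/21)) = -159 - (-18/7 - 3/7) = -159 - 1*(-3) = -159 + 3 = -156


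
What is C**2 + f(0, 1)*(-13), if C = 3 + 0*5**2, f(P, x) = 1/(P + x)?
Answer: -4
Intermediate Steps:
C = 3 (C = 3 + 0*25 = 3 + 0 = 3)
C**2 + f(0, 1)*(-13) = 3**2 - 13/(0 + 1) = 9 - 13/1 = 9 + 1*(-13) = 9 - 13 = -4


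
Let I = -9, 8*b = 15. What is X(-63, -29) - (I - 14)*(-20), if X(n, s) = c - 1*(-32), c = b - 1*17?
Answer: -3545/8 ≈ -443.13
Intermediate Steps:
b = 15/8 (b = (1/8)*15 = 15/8 ≈ 1.8750)
c = -121/8 (c = 15/8 - 1*17 = 15/8 - 17 = -121/8 ≈ -15.125)
X(n, s) = 135/8 (X(n, s) = -121/8 - 1*(-32) = -121/8 + 32 = 135/8)
X(-63, -29) - (I - 14)*(-20) = 135/8 - (-9 - 14)*(-20) = 135/8 - (-23)*(-20) = 135/8 - 1*460 = 135/8 - 460 = -3545/8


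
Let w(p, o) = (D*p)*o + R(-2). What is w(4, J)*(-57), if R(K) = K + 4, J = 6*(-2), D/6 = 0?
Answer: -114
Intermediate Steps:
D = 0 (D = 6*0 = 0)
J = -12
R(K) = 4 + K
w(p, o) = 2 (w(p, o) = (0*p)*o + (4 - 2) = 0*o + 2 = 0 + 2 = 2)
w(4, J)*(-57) = 2*(-57) = -114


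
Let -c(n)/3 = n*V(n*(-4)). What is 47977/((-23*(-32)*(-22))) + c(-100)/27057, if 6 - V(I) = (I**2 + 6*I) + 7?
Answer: -263392403763/146035648 ≈ -1803.6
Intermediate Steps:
V(I) = -1 - I**2 - 6*I (V(I) = 6 - ((I**2 + 6*I) + 7) = 6 - (7 + I**2 + 6*I) = 6 + (-7 - I**2 - 6*I) = -1 - I**2 - 6*I)
c(n) = -3*n*(-1 - 16*n**2 + 24*n) (c(n) = -3*n*(-1 - (n*(-4))**2 - 6*n*(-4)) = -3*n*(-1 - (-4*n)**2 - (-24)*n) = -3*n*(-1 - 16*n**2 + 24*n))
47977/((-23*(-32)*(-22))) + c(-100)/27057 = 47977/((-23*(-32)*(-22))) + (3*(-100)*(1 - 24*(-100) + 16*(-100)**2))/27057 = 47977/((736*(-22))) + (3*(-100)*(1 + 2400 + 16*10000))*(1/27057) = 47977/(-16192) + (3*(-100)*(1 + 2400 + 160000))*(1/27057) = 47977*(-1/16192) + (3*(-100)*162401)*(1/27057) = -47977/16192 - 48720300*1/27057 = -47977/16192 - 16240100/9019 = -263392403763/146035648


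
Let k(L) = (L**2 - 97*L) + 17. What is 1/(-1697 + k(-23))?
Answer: 1/1080 ≈ 0.00092593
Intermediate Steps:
k(L) = 17 + L**2 - 97*L
1/(-1697 + k(-23)) = 1/(-1697 + (17 + (-23)**2 - 97*(-23))) = 1/(-1697 + (17 + 529 + 2231)) = 1/(-1697 + 2777) = 1/1080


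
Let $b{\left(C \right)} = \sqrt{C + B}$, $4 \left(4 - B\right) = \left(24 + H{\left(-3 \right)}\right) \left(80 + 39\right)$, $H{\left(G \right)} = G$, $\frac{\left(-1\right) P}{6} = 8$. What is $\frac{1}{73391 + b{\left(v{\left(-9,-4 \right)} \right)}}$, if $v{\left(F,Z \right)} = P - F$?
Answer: $\frac{293564}{21544958163} - \frac{2 i \sqrt{2639}}{21544958163} \approx 1.3626 \cdot 10^{-5} - 4.7687 \cdot 10^{-9} i$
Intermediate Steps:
$P = -48$ ($P = \left(-6\right) 8 = -48$)
$B = - \frac{2483}{4}$ ($B = 4 - \frac{\left(24 - 3\right) \left(80 + 39\right)}{4} = 4 - \frac{21 \cdot 119}{4} = 4 - \frac{2499}{4} = - \frac{2483}{4} \approx -620.75$)
$v{\left(F,Z \right)} = -48 - F$
$b{\left(C \right)} = \sqrt{- \frac{2483}{4} + C}$ ($b{\left(C \right)} = \sqrt{C - \frac{2483}{4}} = \sqrt{- \frac{2483}{4} + C}$)
$\frac{1}{73391 + b{\left(v{\left(-9,-4 \right)} \right)}} = \frac{1}{73391 + \frac{\sqrt{-2483 + 4 \left(-48 - -9\right)}}{2}} = \frac{1}{73391 + \frac{\sqrt{-2483 + 4 \left(-48 + 9\right)}}{2}} = \frac{1}{73391 + \frac{\sqrt{-2483 + 4 \left(-39\right)}}{2}} = \frac{1}{73391 + \frac{\sqrt{-2483 - 156}}{2}} = \frac{1}{73391 + \frac{\sqrt{-2639}}{2}} = \frac{1}{73391 + \frac{i \sqrt{2639}}{2}}$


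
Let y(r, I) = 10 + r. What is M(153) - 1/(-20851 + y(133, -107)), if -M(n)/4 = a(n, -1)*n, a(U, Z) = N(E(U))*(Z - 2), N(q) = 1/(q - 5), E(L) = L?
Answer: 9505009/766196 ≈ 12.405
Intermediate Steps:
N(q) = 1/(-5 + q)
a(U, Z) = (-2 + Z)/(-5 + U) (a(U, Z) = (Z - 2)/(-5 + U) = (-2 + Z)/(-5 + U))
M(n) = 12*n/(-5 + n) (M(n) = -4*(-2 - 1)/(-5 + n)*n = -4*-3/(-5 + n)*n = -4*(-3/(-5 + n))*n = -(-12)*n/(-5 + n) = 12*n/(-5 + n))
M(153) - 1/(-20851 + y(133, -107)) = 12*153/(-5 + 153) - 1/(-20851 + (10 + 133)) = 12*153/148 - 1/(-20851 + 143) = 12*153*(1/148) - 1/(-20708) = 459/37 - 1*(-1/20708) = 459/37 + 1/20708 = 9505009/766196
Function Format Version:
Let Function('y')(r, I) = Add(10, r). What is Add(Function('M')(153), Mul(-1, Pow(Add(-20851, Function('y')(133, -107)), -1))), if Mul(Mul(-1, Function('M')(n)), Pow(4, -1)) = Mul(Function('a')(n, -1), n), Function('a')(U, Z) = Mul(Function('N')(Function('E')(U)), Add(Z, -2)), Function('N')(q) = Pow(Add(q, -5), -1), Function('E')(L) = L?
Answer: Rational(9505009, 766196) ≈ 12.405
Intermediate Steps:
Function('N')(q) = Pow(Add(-5, q), -1)
Function('a')(U, Z) = Mul(Pow(Add(-5, U), -1), Add(-2, Z)) (Function('a')(U, Z) = Mul(Pow(Add(-5, U), -1), Add(Z, -2)) = Mul(Pow(Add(-5, U), -1), Add(-2, Z)))
Function('M')(n) = Mul(12, n, Pow(Add(-5, n), -1)) (Function('M')(n) = Mul(-4, Mul(Mul(Pow(Add(-5, n), -1), Add(-2, -1)), n)) = Mul(-4, Mul(Mul(Pow(Add(-5, n), -1), -3), n)) = Mul(-4, Mul(Mul(-3, Pow(Add(-5, n), -1)), n)) = Mul(-4, Mul(-3, n, Pow(Add(-5, n), -1))) = Mul(12, n, Pow(Add(-5, n), -1)))
Add(Function('M')(153), Mul(-1, Pow(Add(-20851, Function('y')(133, -107)), -1))) = Add(Mul(12, 153, Pow(Add(-5, 153), -1)), Mul(-1, Pow(Add(-20851, Add(10, 133)), -1))) = Add(Mul(12, 153, Pow(148, -1)), Mul(-1, Pow(Add(-20851, 143), -1))) = Add(Mul(12, 153, Rational(1, 148)), Mul(-1, Pow(-20708, -1))) = Add(Rational(459, 37), Mul(-1, Rational(-1, 20708))) = Add(Rational(459, 37), Rational(1, 20708)) = Rational(9505009, 766196)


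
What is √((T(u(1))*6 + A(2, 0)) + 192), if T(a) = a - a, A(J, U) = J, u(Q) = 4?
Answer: √194 ≈ 13.928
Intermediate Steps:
T(a) = 0
√((T(u(1))*6 + A(2, 0)) + 192) = √((0*6 + 2) + 192) = √((0 + 2) + 192) = √(2 + 192) = √194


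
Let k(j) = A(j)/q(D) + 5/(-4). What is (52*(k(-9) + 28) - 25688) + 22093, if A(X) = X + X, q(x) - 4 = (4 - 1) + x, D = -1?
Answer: -2360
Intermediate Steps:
q(x) = 7 + x (q(x) = 4 + ((4 - 1) + x) = 4 + (3 + x) = 7 + x)
A(X) = 2*X
k(j) = -5/4 + j/3 (k(j) = (2*j)/(7 - 1) + 5/(-4) = (2*j)/6 + 5*(-¼) = (2*j)*(⅙) - 5/4 = j/3 - 5/4 = -5/4 + j/3)
(52*(k(-9) + 28) - 25688) + 22093 = (52*((-5/4 + (⅓)*(-9)) + 28) - 25688) + 22093 = (52*((-5/4 - 3) + 28) - 25688) + 22093 = (52*(-17/4 + 28) - 25688) + 22093 = (52*(95/4) - 25688) + 22093 = (1235 - 25688) + 22093 = -24453 + 22093 = -2360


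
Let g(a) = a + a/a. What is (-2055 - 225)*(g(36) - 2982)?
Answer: 6714600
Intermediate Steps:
g(a) = 1 + a (g(a) = a + 1 = 1 + a)
(-2055 - 225)*(g(36) - 2982) = (-2055 - 225)*((1 + 36) - 2982) = -2280*(37 - 2982) = -2280*(-2945) = 6714600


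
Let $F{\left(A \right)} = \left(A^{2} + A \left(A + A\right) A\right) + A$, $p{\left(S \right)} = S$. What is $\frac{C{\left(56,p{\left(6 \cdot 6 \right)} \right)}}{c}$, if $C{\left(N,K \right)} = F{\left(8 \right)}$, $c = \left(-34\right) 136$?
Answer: $- \frac{137}{578} \approx -0.23702$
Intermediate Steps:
$c = -4624$
$F{\left(A \right)} = A + A^{2} + 2 A^{3}$ ($F{\left(A \right)} = \left(A^{2} + A 2 A A\right) + A = \left(A^{2} + 2 A^{2} A\right) + A = \left(A^{2} + 2 A^{3}\right) + A = A + A^{2} + 2 A^{3}$)
$C{\left(N,K \right)} = 1096$ ($C{\left(N,K \right)} = 8 \left(1 + 8 + 2 \cdot 8^{2}\right) = 8 \left(1 + 8 + 2 \cdot 64\right) = 8 \left(1 + 8 + 128\right) = 8 \cdot 137 = 1096$)
$\frac{C{\left(56,p{\left(6 \cdot 6 \right)} \right)}}{c} = \frac{1096}{-4624} = 1096 \left(- \frac{1}{4624}\right) = - \frac{137}{578}$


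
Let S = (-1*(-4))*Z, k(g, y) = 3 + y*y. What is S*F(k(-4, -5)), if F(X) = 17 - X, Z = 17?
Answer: -748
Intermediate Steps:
k(g, y) = 3 + y²
S = 68 (S = -1*(-4)*17 = 4*17 = 68)
S*F(k(-4, -5)) = 68*(17 - (3 + (-5)²)) = 68*(17 - (3 + 25)) = 68*(17 - 1*28) = 68*(17 - 28) = 68*(-11) = -748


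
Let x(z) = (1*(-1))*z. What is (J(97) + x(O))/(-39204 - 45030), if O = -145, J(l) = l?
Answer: -121/42117 ≈ -0.0028729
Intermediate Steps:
x(z) = -z
(J(97) + x(O))/(-39204 - 45030) = (97 - 1*(-145))/(-39204 - 45030) = (97 + 145)/(-84234) = 242*(-1/84234) = -121/42117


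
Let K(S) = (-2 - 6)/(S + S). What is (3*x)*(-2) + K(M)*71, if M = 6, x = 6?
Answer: -250/3 ≈ -83.333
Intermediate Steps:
K(S) = -4/S (K(S) = -8*1/(2*S) = -4/S)
(3*x)*(-2) + K(M)*71 = (3*6)*(-2) - 4/6*71 = 18*(-2) - 4*⅙*71 = -36 - ⅔*71 = -36 - 142/3 = -250/3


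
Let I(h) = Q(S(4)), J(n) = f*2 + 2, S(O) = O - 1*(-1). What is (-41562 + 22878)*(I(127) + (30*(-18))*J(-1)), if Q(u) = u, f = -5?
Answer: -80808300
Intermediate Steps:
S(O) = 1 + O (S(O) = O + 1 = 1 + O)
J(n) = -8 (J(n) = -5*2 + 2 = -10 + 2 = -8)
I(h) = 5 (I(h) = 1 + 4 = 5)
(-41562 + 22878)*(I(127) + (30*(-18))*J(-1)) = (-41562 + 22878)*(5 + (30*(-18))*(-8)) = -18684*(5 - 540*(-8)) = -18684*(5 + 4320) = -18684*4325 = -80808300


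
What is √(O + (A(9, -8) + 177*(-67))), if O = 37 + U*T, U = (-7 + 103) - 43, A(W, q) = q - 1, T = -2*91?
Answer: I*√21477 ≈ 146.55*I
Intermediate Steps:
T = -182
A(W, q) = -1 + q
U = 53 (U = 96 - 43 = 53)
O = -9609 (O = 37 + 53*(-182) = 37 - 9646 = -9609)
√(O + (A(9, -8) + 177*(-67))) = √(-9609 + ((-1 - 8) + 177*(-67))) = √(-9609 + (-9 - 11859)) = √(-9609 - 11868) = √(-21477) = I*√21477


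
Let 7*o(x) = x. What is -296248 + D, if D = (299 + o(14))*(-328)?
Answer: -394976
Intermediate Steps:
o(x) = x/7
D = -98728 (D = (299 + (⅐)*14)*(-328) = (299 + 2)*(-328) = 301*(-328) = -98728)
-296248 + D = -296248 - 98728 = -394976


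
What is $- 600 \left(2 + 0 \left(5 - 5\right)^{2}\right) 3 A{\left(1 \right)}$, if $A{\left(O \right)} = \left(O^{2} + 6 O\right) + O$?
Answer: $-28800$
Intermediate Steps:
$A{\left(O \right)} = O^{2} + 7 O$
$- 600 \left(2 + 0 \left(5 - 5\right)^{2}\right) 3 A{\left(1 \right)} = - 600 \left(2 + 0 \left(5 - 5\right)^{2}\right) 3 \cdot 1 \left(7 + 1\right) = - 600 \left(2 + 0 \cdot 0^{2}\right) 3 \cdot 1 \cdot 8 = - 600 \left(2 + 0 \cdot 0\right) 3 \cdot 8 = - 600 \left(2 + 0\right) 3 \cdot 8 = - 600 \cdot 2 \cdot 3 \cdot 8 = - 600 \cdot 6 \cdot 8 = \left(-600\right) 48 = -28800$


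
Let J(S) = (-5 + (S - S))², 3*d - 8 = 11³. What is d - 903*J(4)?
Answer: -66386/3 ≈ -22129.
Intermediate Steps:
d = 1339/3 (d = 8/3 + (⅓)*11³ = 8/3 + (⅓)*1331 = 8/3 + 1331/3 = 1339/3 ≈ 446.33)
J(S) = 25 (J(S) = (-5 + 0)² = (-5)² = 25)
d - 903*J(4) = 1339/3 - 903*25 = 1339/3 - 22575 = -66386/3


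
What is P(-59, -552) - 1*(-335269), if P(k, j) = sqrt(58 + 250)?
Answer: 335269 + 2*sqrt(77) ≈ 3.3529e+5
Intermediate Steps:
P(k, j) = 2*sqrt(77) (P(k, j) = sqrt(308) = 2*sqrt(77))
P(-59, -552) - 1*(-335269) = 2*sqrt(77) - 1*(-335269) = 2*sqrt(77) + 335269 = 335269 + 2*sqrt(77)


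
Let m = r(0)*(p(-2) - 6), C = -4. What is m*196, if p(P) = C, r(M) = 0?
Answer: 0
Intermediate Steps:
p(P) = -4
m = 0 (m = 0*(-4 - 6) = 0*(-10) = 0)
m*196 = 0*196 = 0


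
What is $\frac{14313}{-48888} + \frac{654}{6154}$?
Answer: $- \frac{9351575}{50142792} \approx -0.1865$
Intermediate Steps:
$\frac{14313}{-48888} + \frac{654}{6154} = 14313 \left(- \frac{1}{48888}\right) + 654 \cdot \frac{1}{6154} = - \frac{4771}{16296} + \frac{327}{3077} = - \frac{9351575}{50142792}$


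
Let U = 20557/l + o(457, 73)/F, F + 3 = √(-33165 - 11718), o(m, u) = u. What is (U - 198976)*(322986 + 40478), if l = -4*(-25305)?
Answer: -760699630989455952/10518445 - 6633218*I*√4987/3741 ≈ -7.2321e+10 - 1.2522e+5*I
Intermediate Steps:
F = -3 + 3*I*√4987 (F = -3 + √(-33165 - 11718) = -3 + √(-44883) = -3 + 3*I*√4987 ≈ -3.0 + 211.86*I)
l = 101220
U = 20557/101220 + 73/(-3 + 3*I*√4987) ≈ 0.19821 - 0.3445*I
(U - 198976)*(322986 + 40478) = ((-2442463*I + 20557*√4987)/(101220*(I + √4987)) - 198976)*(322986 + 40478) = (-198976 + (-2442463*I + 20557*√4987)/(101220*(I + √4987)))*363464 = -72320612864 + 90866*(-2442463*I + 20557*√4987)/(25305*(I + √4987))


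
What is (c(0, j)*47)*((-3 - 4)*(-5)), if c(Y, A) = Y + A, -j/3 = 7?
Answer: -34545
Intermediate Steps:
j = -21 (j = -3*7 = -21)
c(Y, A) = A + Y
(c(0, j)*47)*((-3 - 4)*(-5)) = ((-21 + 0)*47)*((-3 - 4)*(-5)) = (-21*47)*(-7*(-5)) = -987*35 = -34545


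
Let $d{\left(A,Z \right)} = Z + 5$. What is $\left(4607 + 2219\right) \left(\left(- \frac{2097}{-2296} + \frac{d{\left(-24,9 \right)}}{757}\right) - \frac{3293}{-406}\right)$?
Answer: $\frac{1555600966153}{25202044} \approx 61725.0$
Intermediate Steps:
$d{\left(A,Z \right)} = 5 + Z$
$\left(4607 + 2219\right) \left(\left(- \frac{2097}{-2296} + \frac{d{\left(-24,9 \right)}}{757}\right) - \frac{3293}{-406}\right) = \left(4607 + 2219\right) \left(\left(- \frac{2097}{-2296} + \frac{5 + 9}{757}\right) - \frac{3293}{-406}\right) = 6826 \left(\left(\left(-2097\right) \left(- \frac{1}{2296}\right) + 14 \cdot \frac{1}{757}\right) - - \frac{3293}{406}\right) = 6826 \left(\left(\frac{2097}{2296} + \frac{14}{757}\right) + \frac{3293}{406}\right) = 6826 \left(\frac{1619573}{1738072} + \frac{3293}{406}\right) = 6826 \cdot \frac{455786981}{50404088} = \frac{1555600966153}{25202044}$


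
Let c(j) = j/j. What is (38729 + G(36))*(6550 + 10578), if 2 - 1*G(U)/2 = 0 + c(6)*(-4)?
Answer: 663555848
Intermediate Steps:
c(j) = 1
G(U) = 12 (G(U) = 4 - 2*(0 + 1*(-4)) = 4 - 2*(0 - 4) = 4 - 2*(-4) = 4 + 8 = 12)
(38729 + G(36))*(6550 + 10578) = (38729 + 12)*(6550 + 10578) = 38741*17128 = 663555848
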